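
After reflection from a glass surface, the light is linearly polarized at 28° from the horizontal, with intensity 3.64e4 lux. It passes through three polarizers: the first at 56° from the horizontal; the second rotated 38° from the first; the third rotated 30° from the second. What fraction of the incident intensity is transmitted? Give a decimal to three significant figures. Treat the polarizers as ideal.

I₁ = 3.64e4 lux · cos²(28°) = 2.838e+04 lux.
I₂ = I₁ · cos²(38°) = 2.838e+04 · 0.621 = 1.762e+04 lux.
I₃ = I₂ · cos²(30°) = 1.762e+04 · 0.75 = 1.322e+04 lux.
Transmitted fraction = 0.3631.

I/I₀ ≈ 0.363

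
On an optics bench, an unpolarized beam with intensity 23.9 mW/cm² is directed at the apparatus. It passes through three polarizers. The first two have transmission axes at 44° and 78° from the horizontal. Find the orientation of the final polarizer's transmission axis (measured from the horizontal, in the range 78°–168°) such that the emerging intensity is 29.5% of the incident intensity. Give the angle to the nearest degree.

θ ≈ 100°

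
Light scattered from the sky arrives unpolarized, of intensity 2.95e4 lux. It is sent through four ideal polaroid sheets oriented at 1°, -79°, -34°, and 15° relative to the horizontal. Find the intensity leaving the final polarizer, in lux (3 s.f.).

I ≈ 95.7 lux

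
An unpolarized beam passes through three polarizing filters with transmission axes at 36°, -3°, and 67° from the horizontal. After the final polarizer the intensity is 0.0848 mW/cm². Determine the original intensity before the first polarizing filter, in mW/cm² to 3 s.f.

Unpolarized light through the first polarizer → I₁ = ½ I₀, now polarized at 36°.
I₂ = I₁ cos²(-3° − 36°) = 0.5 I₀ · cos²(39°) = 0.302 I₀.
I₃ = I₂ cos²(67° + 3°) = 0.302 I₀ · cos²(70°) = 0.03532 I₀.
So 0.0848 mW/cm² = 0.03532 I₀, giving I₀ = 0.0848/0.03532 = 2.401 mW/cm².

I₀ ≈ 2.40 mW/cm²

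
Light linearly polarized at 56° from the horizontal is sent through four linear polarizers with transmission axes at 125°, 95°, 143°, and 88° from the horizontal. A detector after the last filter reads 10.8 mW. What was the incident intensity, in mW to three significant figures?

I₀ ≈ 761 mW

I₁ = I₀ cos²(125° − 56°) = I₀ cos²(69°) = 0.1284 I₀.
I₂ = I₁ cos²(95° − 125°) = 0.1284 I₀ · cos²(30°) = 0.09632 I₀.
I₃ = I₂ cos²(143° − 95°) = 0.09632 I₀ · cos²(48°) = 0.04313 I₀.
I₄ = I₃ cos²(88° − 143°) = 0.04313 I₀ · cos²(55°) = 0.01419 I₀.
So 10.8 mW = 0.01419 I₀, giving I₀ = 10.8/0.01419 = 761.2 mW.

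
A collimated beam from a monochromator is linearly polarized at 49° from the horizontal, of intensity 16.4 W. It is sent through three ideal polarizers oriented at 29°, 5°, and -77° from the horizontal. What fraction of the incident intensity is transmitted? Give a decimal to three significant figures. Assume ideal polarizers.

By Malus's law, I₁ = 16.4 W · cos²(20°) = 14.48 W.
I₂ = I₁ · cos²(24°) = 14.48 · 0.8346 = 12.09 W.
I₃ = I₂ · cos²(82°) = 12.09 · 0.01937 = 0.2341 W.
Transmitted fraction = 0.01427.

I/I₀ ≈ 0.0143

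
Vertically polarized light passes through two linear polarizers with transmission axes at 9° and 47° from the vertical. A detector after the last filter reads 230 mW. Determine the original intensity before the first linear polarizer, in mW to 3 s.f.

I₀ ≈ 380 mW

By Malus's law, I₁ = I₀ cos²(9° − 0°) = I₀ cos²(9°) = 0.9755 I₀.
I₂ = I₁ cos²(47° − 9°) = 0.9755 I₀ · cos²(38°) = 0.6058 I₀.
So 230 mW = 0.6058 I₀, giving I₀ = 230/0.6058 = 379.7 mW.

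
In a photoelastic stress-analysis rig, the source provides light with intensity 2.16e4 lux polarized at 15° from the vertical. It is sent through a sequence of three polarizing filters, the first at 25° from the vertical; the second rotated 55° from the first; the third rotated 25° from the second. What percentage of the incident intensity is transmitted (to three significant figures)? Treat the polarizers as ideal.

≈ 26.2%

I₁ = 2.16e4 lux · cos²(10°) = 2.095e+04 lux.
I₂ = I₁ · cos²(55°) = 2.095e+04 · 0.329 = 6892 lux.
I₃ = I₂ · cos²(25°) = 6892 · 0.8214 = 5661 lux.
That is 26.21% of the incident intensity.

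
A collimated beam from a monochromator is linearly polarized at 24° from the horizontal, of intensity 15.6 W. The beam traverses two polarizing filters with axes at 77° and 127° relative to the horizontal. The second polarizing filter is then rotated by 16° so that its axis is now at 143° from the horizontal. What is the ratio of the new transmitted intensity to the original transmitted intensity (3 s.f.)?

I_new/I_old ≈ 0.400

Before rotation:
I₁ = I₀ cos²(77° − 24°) = I₀ cos²(53°) = 0.3622 I₀.
I₂ = I₁ cos²(127° − 77°) = 0.3622 I₀ · cos²(50°) = 0.1496 I₀.
After rotation:
I₁ = I₀ cos²(77° − 24°) = I₀ cos²(53°) = 0.3622 I₀.
I₂ = I₁ cos²(143° − 77°) = 0.3622 I₀ · cos²(66°) = 0.05992 I₀.
Ratio = 0.05992 / 0.1496 = 0.4004.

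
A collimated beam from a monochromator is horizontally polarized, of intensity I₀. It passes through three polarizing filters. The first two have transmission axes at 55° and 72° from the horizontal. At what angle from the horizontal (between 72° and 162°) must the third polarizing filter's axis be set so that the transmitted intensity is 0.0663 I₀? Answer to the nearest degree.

By Malus's law, I₁ = I₀ cos²(55° − 0°) = I₀ cos²(55°) = 0.329 I₀.
I₂ = I₁ cos²(72° − 55°) = 0.329 I₀ · cos²(17°) = 0.3009 I₀.
Need I₃/I₀ = 0.0663, so cos²(θ − 72°) = 0.0663 / 0.3009 = 0.2204.
θ − 72° = arccos(√0.2204) = 62.0°, giving θ ≈ 72 + 62.0 = 134.0°.

θ ≈ 134°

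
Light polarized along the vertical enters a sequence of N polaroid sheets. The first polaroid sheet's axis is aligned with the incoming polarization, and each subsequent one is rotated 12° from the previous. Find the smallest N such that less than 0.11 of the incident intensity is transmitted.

First polarizer is aligned with the polarization: full transmission.
Each further stage multiplies by cos²(12°) = 0.9568.
After N polarizers: T = 0.9568^(N−1). Require T < 0.11 ⇒ N−1 > ln(0.11)/ln(0.9568) = 49.95, so N−1 ≥ 50 and N = 51.
Check: N=51 gives T = 0.1098 < 0.11; N=50 gives T = 0.1147.

N = 51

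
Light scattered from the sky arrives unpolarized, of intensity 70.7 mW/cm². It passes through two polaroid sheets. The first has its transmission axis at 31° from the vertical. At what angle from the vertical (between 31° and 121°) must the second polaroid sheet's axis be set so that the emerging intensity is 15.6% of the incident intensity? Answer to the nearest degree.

Unpolarized light through the first polarizer → I₁ = ½ I₀, now polarized at 31°.
Need I₂/I₀ = 0.156, so cos²(θ − 31°) = 0.156 / 0.5 = 0.312.
θ − 31° = arccos(√0.312) = 56.0°, giving θ ≈ 31 + 56.0 = 87.0°.

θ ≈ 87°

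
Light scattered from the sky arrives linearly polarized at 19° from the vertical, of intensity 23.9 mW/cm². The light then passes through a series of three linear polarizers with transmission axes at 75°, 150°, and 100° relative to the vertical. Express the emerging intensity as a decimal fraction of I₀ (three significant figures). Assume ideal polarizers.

By Malus's law, I₁ = 23.9 mW/cm² · cos²(56°) = 7.473 mW/cm².
I₂ = I₁ · cos²(75°) = 7.473 · 0.06699 = 0.5006 mW/cm².
I₃ = I₂ · cos²(50°) = 0.5006 · 0.4132 = 0.2068 mW/cm².
Transmitted fraction = 0.008655.

I/I₀ ≈ 0.00865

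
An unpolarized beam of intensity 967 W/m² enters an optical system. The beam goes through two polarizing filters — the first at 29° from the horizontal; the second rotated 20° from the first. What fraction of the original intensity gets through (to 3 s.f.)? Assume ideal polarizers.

I/I₀ ≈ 0.442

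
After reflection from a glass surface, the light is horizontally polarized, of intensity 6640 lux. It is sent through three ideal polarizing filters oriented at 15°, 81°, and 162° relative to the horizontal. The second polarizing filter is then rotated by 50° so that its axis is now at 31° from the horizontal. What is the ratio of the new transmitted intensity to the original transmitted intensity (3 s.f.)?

Before rotation:
I₁ = I₀ cos²(15° − 0°) = I₀ cos²(15°) = 0.933 I₀.
I₂ = I₁ cos²(81° − 15°) = 0.933 I₀ · cos²(66°) = 0.1544 I₀.
I₃ = I₂ cos²(162° − 81°) = 0.1544 I₀ · cos²(81°) = 0.003777 I₀.
After rotation:
I₁ = I₀ cos²(15° − 0°) = I₀ cos²(15°) = 0.933 I₀.
I₂ = I₁ cos²(31° − 15°) = 0.933 I₀ · cos²(16°) = 0.8621 I₀.
Angle between axes 2 and 3: 49°. I₃ = 0.8621 I₀ · cos²(49°) = 0.3711 I₀.
Ratio = 0.3711 / 0.003777 = 98.24.

I_new/I_old ≈ 98.2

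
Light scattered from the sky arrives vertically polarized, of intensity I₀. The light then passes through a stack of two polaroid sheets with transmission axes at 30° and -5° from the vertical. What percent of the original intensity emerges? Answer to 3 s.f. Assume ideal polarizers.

≈ 50.3%

By Malus's law, I₁ = I₀ cos²(30° − 0°) = I₀ cos²(30°) = 0.75 I₀.
I₂ = I₁ cos²(-5° − 30°) = 0.75 I₀ · cos²(35°) = 0.5033 I₀.
That is 50.33% of the incident intensity.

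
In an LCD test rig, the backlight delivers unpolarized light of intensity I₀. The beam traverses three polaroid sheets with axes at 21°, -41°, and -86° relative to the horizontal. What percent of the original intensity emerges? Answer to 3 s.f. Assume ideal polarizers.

Unpolarized light through the first polarizer → I₁ = ½ I₀, now polarized at 21°.
I₂ = I₁ cos²(-41° − 21°) = 0.5 I₀ · cos²(62°) = 0.1102 I₀.
I₃ = I₂ cos²(-86° + 41°) = 0.1102 I₀ · cos²(45°) = 0.0551 I₀.
That is 5.51% of the incident intensity.

≈ 5.51%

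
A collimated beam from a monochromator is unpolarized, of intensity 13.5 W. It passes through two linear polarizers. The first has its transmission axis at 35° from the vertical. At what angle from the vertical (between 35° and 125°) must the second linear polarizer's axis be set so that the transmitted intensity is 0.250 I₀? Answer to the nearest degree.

Unpolarized light through the first polarizer → I₁ = ½ I₀, now polarized at 35°.
Need I₂/I₀ = 0.25, so cos²(θ − 35°) = 0.25 / 0.5 = 0.5.
θ − 35° = arccos(√0.5) = 45.0°, giving θ ≈ 35 + 45.0 = 80.0°.

θ ≈ 80°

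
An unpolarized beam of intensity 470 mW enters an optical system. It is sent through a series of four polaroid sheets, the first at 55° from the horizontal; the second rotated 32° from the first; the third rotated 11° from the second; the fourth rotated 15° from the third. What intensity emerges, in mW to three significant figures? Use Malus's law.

I ≈ 152 mW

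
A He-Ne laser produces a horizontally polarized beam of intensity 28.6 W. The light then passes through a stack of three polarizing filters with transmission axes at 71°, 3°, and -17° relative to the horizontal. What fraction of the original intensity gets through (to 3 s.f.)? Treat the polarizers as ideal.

I/I₀ ≈ 0.0131

I₁ = 28.6 W · cos²(71°) = 3.031 W.
I₂ = I₁ · cos²(68°) = 3.031 · 0.1403 = 0.4254 W.
I₃ = I₂ · cos²(20°) = 0.4254 · 0.883 = 0.3756 W.
Transmitted fraction = 0.01313.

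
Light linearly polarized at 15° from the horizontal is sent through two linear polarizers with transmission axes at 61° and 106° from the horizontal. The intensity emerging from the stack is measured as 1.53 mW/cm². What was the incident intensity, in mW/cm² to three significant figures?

I₀ ≈ 6.34 mW/cm²

I₁ = I₀ cos²(61° − 15°) = I₀ cos²(46°) = 0.4826 I₀.
I₂ = I₁ cos²(106° − 61°) = 0.4826 I₀ · cos²(45°) = 0.2413 I₀.
So 1.53 mW/cm² = 0.2413 I₀, giving I₀ = 1.53/0.2413 = 6.341 mW/cm².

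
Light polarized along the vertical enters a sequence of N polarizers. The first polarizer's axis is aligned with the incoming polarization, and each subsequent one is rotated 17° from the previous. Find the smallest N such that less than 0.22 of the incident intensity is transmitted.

First polarizer is aligned with the polarization: full transmission.
Each further stage multiplies by cos²(17°) = 0.9145.
After N polarizers: T = 0.9145^(N−1). Require T < 0.22 ⇒ N−1 > ln(0.22)/ln(0.9145) = 16.94, so N−1 ≥ 17 and N = 18.
Check: N=18 gives T = 0.2189 < 0.22; N=17 gives T = 0.2394.

N = 18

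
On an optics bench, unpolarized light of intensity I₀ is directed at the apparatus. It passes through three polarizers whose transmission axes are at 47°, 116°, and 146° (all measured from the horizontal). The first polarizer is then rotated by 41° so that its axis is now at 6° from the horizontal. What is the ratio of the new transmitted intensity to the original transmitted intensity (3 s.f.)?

Before rotation:
Unpolarized light through the first polarizer → I₁ = ½ I₀, now polarized at 47°.
I₂ = I₁ cos²(116° − 47°) = 0.5 I₀ · cos²(69°) = 0.06421 I₀.
I₃ = I₂ cos²(146° − 116°) = 0.06421 I₀ · cos²(30°) = 0.04816 I₀.
After rotation:
Unpolarized light through the first polarizer → I₁ = ½ I₀, now polarized at 6°.
Angle between axes 1 and 2: 70°. I₂ = 0.5 I₀ · cos²(70°) = 0.05849 I₀.
I₃ = I₂ cos²(146° − 116°) = 0.05849 I₀ · cos²(30°) = 0.04387 I₀.
Ratio = 0.04387 / 0.04816 = 0.9108.

I_new/I_old ≈ 0.911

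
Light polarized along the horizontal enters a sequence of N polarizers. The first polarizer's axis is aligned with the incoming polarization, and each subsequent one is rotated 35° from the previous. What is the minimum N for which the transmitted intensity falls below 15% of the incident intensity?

First polarizer is aligned with the polarization: full transmission.
Each further stage multiplies by cos²(35°) = 0.671.
After N polarizers: T = 0.671^(N−1). Require T < 0.15 ⇒ N−1 > ln(0.15)/ln(0.671) = 4.76, so N−1 ≥ 5 and N = 6.
Check: N=6 gives T = 0.136 < 0.15; N=5 gives T = 0.2027.

N = 6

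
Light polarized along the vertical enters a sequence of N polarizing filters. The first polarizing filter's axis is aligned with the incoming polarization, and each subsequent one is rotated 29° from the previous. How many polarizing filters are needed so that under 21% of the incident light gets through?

N = 7

First polarizer is aligned with the polarization: full transmission.
Each further stage multiplies by cos²(29°) = 0.765.
After N polarizers: T = 0.765^(N−1). Require T < 0.21 ⇒ N−1 > ln(0.21)/ln(0.765) = 5.82, so N−1 ≥ 6 and N = 7.
Check: N=7 gives T = 0.2004 < 0.21; N=6 gives T = 0.2619.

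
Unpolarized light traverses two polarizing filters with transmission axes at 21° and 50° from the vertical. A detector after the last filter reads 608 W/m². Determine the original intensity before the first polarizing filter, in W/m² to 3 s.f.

Unpolarized light through the first polarizer → I₁ = ½ I₀, now polarized at 21°.
I₂ = I₁ cos²(50° − 21°) = 0.5 I₀ · cos²(29°) = 0.3825 I₀.
So 608 W/m² = 0.3825 I₀, giving I₀ = 608/0.3825 = 1590 W/m².

I₀ ≈ 1590 W/m²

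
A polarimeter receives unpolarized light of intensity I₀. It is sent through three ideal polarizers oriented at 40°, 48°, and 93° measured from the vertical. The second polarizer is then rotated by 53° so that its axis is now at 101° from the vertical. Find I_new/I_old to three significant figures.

Before rotation:
Unpolarized light through the first polarizer → I₁ = ½ I₀, now polarized at 40°.
I₂ = I₁ cos²(48° − 40°) = 0.5 I₀ · cos²(8°) = 0.4903 I₀.
I₃ = I₂ cos²(93° − 48°) = 0.4903 I₀ · cos²(45°) = 0.2452 I₀.
After rotation:
Unpolarized light through the first polarizer → I₁ = ½ I₀, now polarized at 40°.
I₂ = I₁ cos²(101° − 40°) = 0.5 I₀ · cos²(61°) = 0.1175 I₀.
I₃ = I₂ cos²(93° − 101°) = 0.1175 I₀ · cos²(8°) = 0.1152 I₀.
Ratio = 0.1152 / 0.2452 = 0.4701.

I_new/I_old ≈ 0.470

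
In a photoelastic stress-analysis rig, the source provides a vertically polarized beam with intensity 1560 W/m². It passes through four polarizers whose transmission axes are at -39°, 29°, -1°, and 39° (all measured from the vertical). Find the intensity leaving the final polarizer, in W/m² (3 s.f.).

I₁ = 1560 W/m² · cos²(39°) = 942.2 W/m².
I₂ = I₁ · cos²(68°) = 942.2 · 0.1403 = 132.2 W/m².
I₃ = I₂ · cos²(30°) = 132.2 · 0.75 = 99.16 W/m².
I₄ = I₃ · cos²(40°) = 99.16 · 0.5868 = 58.19 W/m².

I ≈ 58.2 W/m²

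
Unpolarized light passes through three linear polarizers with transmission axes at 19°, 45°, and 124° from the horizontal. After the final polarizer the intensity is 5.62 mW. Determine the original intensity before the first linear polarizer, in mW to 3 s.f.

I₀ ≈ 382 mW

Unpolarized light through the first polarizer → I₁ = ½ I₀, now polarized at 19°.
I₂ = I₁ cos²(45° − 19°) = 0.5 I₀ · cos²(26°) = 0.4039 I₀.
I₃ = I₂ cos²(124° − 45°) = 0.4039 I₀ · cos²(79°) = 0.01471 I₀.
So 5.62 mW = 0.01471 I₀, giving I₀ = 5.62/0.01471 = 382.2 mW.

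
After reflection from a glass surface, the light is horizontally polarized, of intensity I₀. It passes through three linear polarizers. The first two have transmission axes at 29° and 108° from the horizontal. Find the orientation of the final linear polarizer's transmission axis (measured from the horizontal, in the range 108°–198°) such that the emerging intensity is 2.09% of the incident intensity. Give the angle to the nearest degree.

θ ≈ 138°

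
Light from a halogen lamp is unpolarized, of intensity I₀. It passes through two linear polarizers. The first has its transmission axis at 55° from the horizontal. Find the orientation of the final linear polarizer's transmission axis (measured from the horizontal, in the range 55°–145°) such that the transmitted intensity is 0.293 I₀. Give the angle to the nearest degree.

Unpolarized light through the first polarizer → I₁ = ½ I₀, now polarized at 55°.
Need I₂/I₀ = 0.293, so cos²(θ − 55°) = 0.293 / 0.5 = 0.586.
θ − 55° = arccos(√0.586) = 40.0°, giving θ ≈ 55 + 40.0 = 95.0°.

θ ≈ 95°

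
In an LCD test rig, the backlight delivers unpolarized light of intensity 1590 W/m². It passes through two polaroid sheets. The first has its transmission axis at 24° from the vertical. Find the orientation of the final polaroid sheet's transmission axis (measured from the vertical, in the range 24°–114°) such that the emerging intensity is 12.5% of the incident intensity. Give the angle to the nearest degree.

θ ≈ 84°

Unpolarized light through the first polarizer → I₁ = ½ I₀, now polarized at 24°.
Need I₂/I₀ = 0.125, so cos²(θ − 24°) = 0.125 / 0.5 = 0.25.
θ − 24° = arccos(√0.25) = 60.0°, giving θ ≈ 24 + 60.0 = 84.0°.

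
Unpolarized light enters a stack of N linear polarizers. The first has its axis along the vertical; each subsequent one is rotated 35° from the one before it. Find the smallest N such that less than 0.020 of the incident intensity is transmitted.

N = 10

First polarizer halves the unpolarized light: factor 1/2.
Each further stage multiplies by cos²(35°) = 0.671.
After N polarizers: T = 0.5·0.671^(N−1). Require T < 0.020 ⇒ N−1 > ln(0.020/0.5)/ln(0.671) = 8.07, so N−1 ≥ 9 and N = 10.
Check: N=10 gives T = 0.01379 < 0.020; N=9 gives T = 0.02055.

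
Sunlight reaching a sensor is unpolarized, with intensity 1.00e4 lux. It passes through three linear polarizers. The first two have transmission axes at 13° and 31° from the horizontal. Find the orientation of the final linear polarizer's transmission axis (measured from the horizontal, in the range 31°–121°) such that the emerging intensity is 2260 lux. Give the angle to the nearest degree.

Unpolarized light through the first polarizer → I₁ = ½ I₀, now polarized at 13°.
I₂ = I₁ cos²(31° − 13°) = 0.5 I₀ · cos²(18°) = 0.4523 I₀.
Target fraction: 2260 / 1.00e4 lux = 0.226 of I₀.
Need I₃/I₀ = 0.226, so cos²(θ − 31°) = 0.226 / 0.4523 = 0.4997.
θ − 31° = arccos(√0.4997) = 45.0°, giving θ ≈ 31 + 45.0 = 76.0°.

θ ≈ 76°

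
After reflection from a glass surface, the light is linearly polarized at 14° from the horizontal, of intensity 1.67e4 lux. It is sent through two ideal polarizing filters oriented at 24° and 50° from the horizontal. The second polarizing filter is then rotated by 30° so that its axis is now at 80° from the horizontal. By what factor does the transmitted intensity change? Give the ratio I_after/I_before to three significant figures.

Before rotation:
By Malus's law, I₁ = I₀ cos²(24° − 14°) = I₀ cos²(10°) = 0.9698 I₀.
I₂ = I₁ cos²(50° − 24°) = 0.9698 I₀ · cos²(26°) = 0.7835 I₀.
After rotation:
I₁ = I₀ cos²(24° − 14°) = I₀ cos²(10°) = 0.9698 I₀.
I₂ = I₁ cos²(80° − 24°) = 0.9698 I₀ · cos²(56°) = 0.3033 I₀.
Ratio = 0.3033 / 0.7835 = 0.3871.

I_new/I_old ≈ 0.387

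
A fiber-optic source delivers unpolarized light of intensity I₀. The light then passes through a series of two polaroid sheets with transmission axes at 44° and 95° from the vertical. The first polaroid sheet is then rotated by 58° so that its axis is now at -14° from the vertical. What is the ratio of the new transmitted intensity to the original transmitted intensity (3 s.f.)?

Before rotation:
Unpolarized light through the first polarizer → I₁ = ½ I₀, now polarized at 44°.
I₂ = I₁ cos²(95° − 44°) = 0.5 I₀ · cos²(51°) = 0.198 I₀.
After rotation:
Unpolarized light through the first polarizer → I₁ = ½ I₀, now polarized at -14°.
Angle between axes 1 and 2: 71°. I₂ = 0.5 I₀ · cos²(71°) = 0.053 I₀.
Ratio = 0.053 / 0.198 = 0.2676.

I_new/I_old ≈ 0.268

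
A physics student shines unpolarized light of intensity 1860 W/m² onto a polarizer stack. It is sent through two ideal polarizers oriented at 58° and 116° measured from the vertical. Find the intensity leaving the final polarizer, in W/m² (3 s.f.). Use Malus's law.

I ≈ 261 W/m²

Unpolarized light through the first polarizer → I₁ = 1860 W/m²/2 = 930 W/m², polarized at 58°.
I₂ = I₁ · cos²(58°) = 930 · 0.2808 = 261.2 W/m².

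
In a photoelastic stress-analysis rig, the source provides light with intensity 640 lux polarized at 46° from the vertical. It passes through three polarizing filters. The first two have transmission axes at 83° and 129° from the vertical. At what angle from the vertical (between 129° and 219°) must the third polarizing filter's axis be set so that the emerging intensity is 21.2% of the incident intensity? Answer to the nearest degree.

θ ≈ 163°

By Malus's law, I₁ = I₀ cos²(83° − 46°) = I₀ cos²(37°) = 0.6378 I₀.
I₂ = I₁ cos²(129° − 83°) = 0.6378 I₀ · cos²(46°) = 0.3078 I₀.
Need I₃/I₀ = 0.212, so cos²(θ − 129°) = 0.212 / 0.3078 = 0.6888.
θ − 129° = arccos(√0.6888) = 33.9°, giving θ ≈ 129 + 33.9 = 162.9°.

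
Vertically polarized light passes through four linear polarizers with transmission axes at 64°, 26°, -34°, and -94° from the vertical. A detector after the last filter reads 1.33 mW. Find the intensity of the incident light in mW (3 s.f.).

I₁ = I₀ cos²(64° − 0°) = I₀ cos²(64°) = 0.1922 I₀.
I₂ = I₁ cos²(26° − 64°) = 0.1922 I₀ · cos²(38°) = 0.1193 I₀.
I₃ = I₂ cos²(-34° − 26°) = 0.1193 I₀ · cos²(60°) = 0.02983 I₀.
I₄ = I₃ cos²(-94° + 34°) = 0.02983 I₀ · cos²(60°) = 0.007458 I₀.
So 1.33 mW = 0.007458 I₀, giving I₀ = 1.33/0.007458 = 178.3 mW.

I₀ ≈ 178 mW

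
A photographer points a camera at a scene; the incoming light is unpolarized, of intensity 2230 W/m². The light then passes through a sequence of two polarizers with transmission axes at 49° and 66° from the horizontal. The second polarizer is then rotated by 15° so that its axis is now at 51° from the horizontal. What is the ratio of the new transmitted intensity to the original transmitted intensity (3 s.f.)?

I_new/I_old ≈ 1.09

Before rotation:
Unpolarized light through the first polarizer → I₁ = ½ I₀, now polarized at 49°.
I₂ = I₁ cos²(66° − 49°) = 0.5 I₀ · cos²(17°) = 0.4573 I₀.
After rotation:
Unpolarized light through the first polarizer → I₁ = ½ I₀, now polarized at 49°.
I₂ = I₁ cos²(51° − 49°) = 0.5 I₀ · cos²(2°) = 0.4994 I₀.
Ratio = 0.4994 / 0.4573 = 1.092.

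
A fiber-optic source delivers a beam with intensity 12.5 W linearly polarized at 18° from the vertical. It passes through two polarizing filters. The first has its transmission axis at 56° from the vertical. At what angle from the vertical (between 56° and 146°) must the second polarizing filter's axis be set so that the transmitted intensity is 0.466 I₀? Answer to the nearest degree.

I₁ = I₀ cos²(56° − 18°) = I₀ cos²(38°) = 0.621 I₀.
Need I₂/I₀ = 0.466, so cos²(θ − 56°) = 0.466 / 0.621 = 0.7504.
θ − 56° = arccos(√0.7504) = 30.0°, giving θ ≈ 56 + 30.0 = 86.0°.

θ ≈ 86°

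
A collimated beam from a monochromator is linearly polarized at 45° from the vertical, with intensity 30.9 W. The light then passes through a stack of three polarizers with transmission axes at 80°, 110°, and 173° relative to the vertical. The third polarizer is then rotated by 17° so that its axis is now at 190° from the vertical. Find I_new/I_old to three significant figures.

I_new/I_old ≈ 0.146

Before rotation:
I₁ = I₀ cos²(80° − 45°) = I₀ cos²(35°) = 0.671 I₀.
I₂ = I₁ cos²(110° − 80°) = 0.671 I₀ · cos²(30°) = 0.5033 I₀.
I₃ = I₂ cos²(173° − 110°) = 0.5033 I₀ · cos²(63°) = 0.1037 I₀.
After rotation:
I₁ = I₀ cos²(80° − 45°) = I₀ cos²(35°) = 0.671 I₀.
I₂ = I₁ cos²(110° − 80°) = 0.671 I₀ · cos²(30°) = 0.5033 I₀.
I₃ = I₂ cos²(190° − 110°) = 0.5033 I₀ · cos²(80°) = 0.01518 I₀.
Ratio = 0.01518 / 0.1037 = 0.1463.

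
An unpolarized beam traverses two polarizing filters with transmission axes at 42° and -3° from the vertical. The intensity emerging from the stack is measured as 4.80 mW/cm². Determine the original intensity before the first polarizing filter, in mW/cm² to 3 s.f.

Unpolarized light through the first polarizer → I₁ = ½ I₀, now polarized at 42°.
I₂ = I₁ cos²(-3° − 42°) = 0.5 I₀ · cos²(45°) = 0.25 I₀.
So 4.80 mW/cm² = 0.25 I₀, giving I₀ = 4.80/0.25 = 19.2 mW/cm².

I₀ ≈ 19.2 mW/cm²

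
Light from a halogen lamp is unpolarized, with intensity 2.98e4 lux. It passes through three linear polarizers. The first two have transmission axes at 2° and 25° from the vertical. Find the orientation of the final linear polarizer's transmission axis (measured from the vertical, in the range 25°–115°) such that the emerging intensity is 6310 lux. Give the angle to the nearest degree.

Unpolarized light through the first polarizer → I₁ = ½ I₀, now polarized at 2°.
I₂ = I₁ cos²(25° − 2°) = 0.5 I₀ · cos²(23°) = 0.4237 I₀.
Target fraction: 6310 / 2.98e4 lux = 0.2117 of I₀.
Need I₃/I₀ = 0.2117, so cos²(θ − 25°) = 0.2117 / 0.4237 = 0.4998.
θ − 25° = arccos(√0.4998) = 45.0°, giving θ ≈ 25 + 45.0 = 70.0°.

θ ≈ 70°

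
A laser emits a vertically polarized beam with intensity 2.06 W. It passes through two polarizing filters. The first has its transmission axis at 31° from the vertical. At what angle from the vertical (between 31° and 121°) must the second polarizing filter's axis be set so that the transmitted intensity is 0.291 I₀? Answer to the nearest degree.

By Malus's law, I₁ = I₀ cos²(31° − 0°) = I₀ cos²(31°) = 0.7347 I₀.
Need I₂/I₀ = 0.291, so cos²(θ − 31°) = 0.291 / 0.7347 = 0.3961.
θ − 31° = arccos(√0.3961) = 51.0°, giving θ ≈ 31 + 51.0 = 82.0°.

θ ≈ 82°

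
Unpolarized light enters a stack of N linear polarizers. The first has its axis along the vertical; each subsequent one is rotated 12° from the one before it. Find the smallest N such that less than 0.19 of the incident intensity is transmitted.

N = 23

First polarizer halves the unpolarized light: factor 1/2.
Each further stage multiplies by cos²(12°) = 0.9568.
After N polarizers: T = 0.5·0.9568^(N−1). Require T < 0.19 ⇒ N−1 > ln(0.19/0.5)/ln(0.9568) = 21.90, so N−1 ≥ 22 and N = 23.
Check: N=23 gives T = 0.1891 < 0.19; N=22 gives T = 0.1977.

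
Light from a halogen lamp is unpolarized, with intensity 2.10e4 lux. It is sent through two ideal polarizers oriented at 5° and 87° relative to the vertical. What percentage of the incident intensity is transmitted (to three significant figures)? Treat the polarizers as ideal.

≈ 0.968%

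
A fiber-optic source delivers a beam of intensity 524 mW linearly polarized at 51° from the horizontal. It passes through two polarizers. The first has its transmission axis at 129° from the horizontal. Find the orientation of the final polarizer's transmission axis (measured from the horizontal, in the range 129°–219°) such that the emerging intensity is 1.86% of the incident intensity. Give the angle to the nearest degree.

θ ≈ 178°

I₁ = I₀ cos²(129° − 51°) = I₀ cos²(78°) = 0.04323 I₀.
Need I₂/I₀ = 0.0186, so cos²(θ − 129°) = 0.0186 / 0.04323 = 0.4303.
θ − 129° = arccos(√0.4303) = 49.0°, giving θ ≈ 129 + 49.0 = 178.0°.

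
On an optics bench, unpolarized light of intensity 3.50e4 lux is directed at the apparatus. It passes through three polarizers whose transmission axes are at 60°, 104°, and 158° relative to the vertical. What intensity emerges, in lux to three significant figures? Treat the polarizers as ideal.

I ≈ 3130 lux

Unpolarized light through the first polarizer → I₁ = 3.50e4 lux/2 = 1.75e+04 lux, polarized at 60°.
I₂ = I₁ · cos²(44°) = 1.75e+04 · 0.5174 = 9055 lux.
I₃ = I₂ · cos²(54°) = 9055 · 0.3455 = 3129 lux.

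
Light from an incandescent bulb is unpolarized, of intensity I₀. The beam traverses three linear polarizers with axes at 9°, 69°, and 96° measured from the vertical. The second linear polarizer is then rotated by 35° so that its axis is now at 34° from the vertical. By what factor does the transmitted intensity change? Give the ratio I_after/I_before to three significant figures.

Before rotation:
Unpolarized light through the first polarizer → I₁ = ½ I₀, now polarized at 9°.
I₂ = I₁ cos²(69° − 9°) = 0.5 I₀ · cos²(60°) = 0.125 I₀.
I₃ = I₂ cos²(96° − 69°) = 0.125 I₀ · cos²(27°) = 0.09924 I₀.
After rotation:
Unpolarized light through the first polarizer → I₁ = ½ I₀, now polarized at 9°.
I₂ = I₁ cos²(34° − 9°) = 0.5 I₀ · cos²(25°) = 0.4107 I₀.
I₃ = I₂ cos²(96° − 34°) = 0.4107 I₀ · cos²(62°) = 0.09052 I₀.
Ratio = 0.09052 / 0.09924 = 0.9122.

I_new/I_old ≈ 0.912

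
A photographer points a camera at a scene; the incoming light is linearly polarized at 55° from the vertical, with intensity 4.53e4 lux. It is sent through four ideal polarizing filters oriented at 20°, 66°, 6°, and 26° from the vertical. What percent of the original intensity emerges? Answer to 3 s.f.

≈ 7.15%

I₁ = 4.53e4 lux · cos²(35°) = 3.04e+04 lux.
I₂ = I₁ · cos²(46°) = 3.04e+04 · 0.4826 = 1.467e+04 lux.
I₃ = I₂ · cos²(60°) = 1.467e+04 · 0.25 = 3667 lux.
I₄ = I₃ · cos²(20°) = 3667 · 0.883 = 3238 lux.
That is 7.148% of the incident intensity.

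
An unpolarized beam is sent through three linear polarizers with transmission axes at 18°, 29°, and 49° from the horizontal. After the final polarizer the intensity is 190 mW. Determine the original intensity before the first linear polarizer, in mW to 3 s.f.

I₀ ≈ 447 mW

Unpolarized light through the first polarizer → I₁ = ½ I₀, now polarized at 18°.
I₂ = I₁ cos²(29° − 18°) = 0.5 I₀ · cos²(11°) = 0.4818 I₀.
I₃ = I₂ cos²(49° − 29°) = 0.4818 I₀ · cos²(20°) = 0.4254 I₀.
So 190 mW = 0.4254 I₀, giving I₀ = 190/0.4254 = 446.6 mW.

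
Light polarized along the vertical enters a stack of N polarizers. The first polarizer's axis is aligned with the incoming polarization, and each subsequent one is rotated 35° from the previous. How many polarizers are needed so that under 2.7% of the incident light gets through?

First polarizer is aligned with the polarization: full transmission.
Each further stage multiplies by cos²(35°) = 0.671.
After N polarizers: T = 0.671^(N−1). Require T < 0.027 ⇒ N−1 > ln(0.027)/ln(0.671) = 9.05, so N−1 ≥ 10 and N = 11.
Check: N=11 gives T = 0.01851 < 0.027; N=10 gives T = 0.02758.

N = 11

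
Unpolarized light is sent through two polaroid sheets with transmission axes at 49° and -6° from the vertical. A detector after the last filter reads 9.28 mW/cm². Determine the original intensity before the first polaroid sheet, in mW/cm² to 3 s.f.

I₀ ≈ 56.4 mW/cm²

Unpolarized light through the first polarizer → I₁ = ½ I₀, now polarized at 49°.
I₂ = I₁ cos²(-6° − 49°) = 0.5 I₀ · cos²(55°) = 0.1645 I₀.
So 9.28 mW/cm² = 0.1645 I₀, giving I₀ = 9.28/0.1645 = 56.42 mW/cm².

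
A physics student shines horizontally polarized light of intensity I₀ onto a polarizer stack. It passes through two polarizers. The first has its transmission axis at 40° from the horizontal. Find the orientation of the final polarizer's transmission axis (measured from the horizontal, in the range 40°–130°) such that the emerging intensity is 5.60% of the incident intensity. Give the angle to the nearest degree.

θ ≈ 112°

I₁ = I₀ cos²(40° − 0°) = I₀ cos²(40°) = 0.5868 I₀.
Need I₂/I₀ = 0.056, so cos²(θ − 40°) = 0.056 / 0.5868 = 0.09543.
θ − 40° = arccos(√0.09543) = 72.0°, giving θ ≈ 40 + 72.0 = 112.0°.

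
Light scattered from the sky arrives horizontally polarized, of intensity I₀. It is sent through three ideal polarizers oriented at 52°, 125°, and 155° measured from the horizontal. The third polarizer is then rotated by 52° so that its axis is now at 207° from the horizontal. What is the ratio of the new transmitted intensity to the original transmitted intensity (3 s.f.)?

I_new/I_old ≈ 0.0258

Before rotation:
I₁ = I₀ cos²(52° − 0°) = I₀ cos²(52°) = 0.379 I₀.
I₂ = I₁ cos²(125° − 52°) = 0.379 I₀ · cos²(73°) = 0.0324 I₀.
I₃ = I₂ cos²(155° − 125°) = 0.0324 I₀ · cos²(30°) = 0.0243 I₀.
After rotation:
I₁ = I₀ cos²(52° − 0°) = I₀ cos²(52°) = 0.379 I₀.
I₂ = I₁ cos²(125° − 52°) = 0.379 I₀ · cos²(73°) = 0.0324 I₀.
I₃ = I₂ cos²(207° − 125°) = 0.0324 I₀ · cos²(82°) = 0.0006276 I₀.
Ratio = 0.0006276 / 0.0243 = 0.02583.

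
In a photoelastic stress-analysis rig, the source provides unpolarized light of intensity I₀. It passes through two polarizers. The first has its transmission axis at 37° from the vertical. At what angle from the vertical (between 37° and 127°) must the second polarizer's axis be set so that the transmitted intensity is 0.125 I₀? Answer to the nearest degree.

Unpolarized light through the first polarizer → I₁ = ½ I₀, now polarized at 37°.
Need I₂/I₀ = 0.125, so cos²(θ − 37°) = 0.125 / 0.5 = 0.25.
θ − 37° = arccos(√0.25) = 60.0°, giving θ ≈ 37 + 60.0 = 97.0°.

θ ≈ 97°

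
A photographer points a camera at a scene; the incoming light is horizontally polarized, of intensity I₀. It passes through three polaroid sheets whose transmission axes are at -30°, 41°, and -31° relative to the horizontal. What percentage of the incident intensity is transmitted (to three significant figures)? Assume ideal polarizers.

I₁ = I₀ cos²(-30° − 0°) = I₀ cos²(30°) = 0.75 I₀.
I₂ = I₁ cos²(41° + 30°) = 0.75 I₀ · cos²(71°) = 0.0795 I₀.
I₃ = I₂ cos²(-31° − 41°) = 0.0795 I₀ · cos²(72°) = 0.007591 I₀.
That is 0.7591% of the incident intensity.

≈ 0.759%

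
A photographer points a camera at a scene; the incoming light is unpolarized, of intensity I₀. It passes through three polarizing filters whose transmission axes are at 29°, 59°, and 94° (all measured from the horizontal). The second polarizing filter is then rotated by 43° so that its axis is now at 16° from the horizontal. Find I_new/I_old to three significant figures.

I_new/I_old ≈ 0.0815

Before rotation:
Unpolarized light through the first polarizer → I₁ = ½ I₀, now polarized at 29°.
I₂ = I₁ cos²(59° − 29°) = 0.5 I₀ · cos²(30°) = 0.375 I₀.
I₃ = I₂ cos²(94° − 59°) = 0.375 I₀ · cos²(35°) = 0.2516 I₀.
After rotation:
Unpolarized light through the first polarizer → I₁ = ½ I₀, now polarized at 29°.
I₂ = I₁ cos²(16° − 29°) = 0.5 I₀ · cos²(13°) = 0.4747 I₀.
I₃ = I₂ cos²(94° − 16°) = 0.4747 I₀ · cos²(78°) = 0.02052 I₀.
Ratio = 0.02052 / 0.2516 = 0.08155.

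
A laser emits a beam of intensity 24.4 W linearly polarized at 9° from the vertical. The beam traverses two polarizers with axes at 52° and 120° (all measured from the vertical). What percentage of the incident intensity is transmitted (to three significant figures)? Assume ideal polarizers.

≈ 7.51%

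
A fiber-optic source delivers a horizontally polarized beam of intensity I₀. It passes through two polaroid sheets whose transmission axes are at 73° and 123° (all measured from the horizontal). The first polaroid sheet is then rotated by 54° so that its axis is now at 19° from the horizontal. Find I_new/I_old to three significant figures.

I_new/I_old ≈ 1.48

Before rotation:
I₁ = I₀ cos²(73° − 0°) = I₀ cos²(73°) = 0.08548 I₀.
I₂ = I₁ cos²(123° − 73°) = 0.08548 I₀ · cos²(50°) = 0.03532 I₀.
After rotation:
I₁ = I₀ cos²(19° − 0°) = I₀ cos²(19°) = 0.894 I₀.
Angle between axes 1 and 2: 76°. I₂ = 0.894 I₀ · cos²(76°) = 0.05232 I₀.
Ratio = 0.05232 / 0.03532 = 1.481.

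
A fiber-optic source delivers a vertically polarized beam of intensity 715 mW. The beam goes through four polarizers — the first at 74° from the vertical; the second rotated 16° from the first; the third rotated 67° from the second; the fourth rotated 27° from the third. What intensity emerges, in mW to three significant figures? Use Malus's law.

I ≈ 6.08 mW

By Malus's law, I₁ = 715 mW · cos²(74°) = 54.32 mW.
I₂ = I₁ · cos²(16°) = 54.32 · 0.924 = 50.2 mW.
I₃ = I₂ · cos²(67°) = 50.2 · 0.1527 = 7.663 mW.
I₄ = I₃ · cos²(27°) = 7.663 · 0.7939 = 6.084 mW.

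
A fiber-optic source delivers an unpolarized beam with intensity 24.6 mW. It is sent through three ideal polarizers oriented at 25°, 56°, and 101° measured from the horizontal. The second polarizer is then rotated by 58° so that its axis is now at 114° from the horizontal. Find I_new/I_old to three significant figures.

I_new/I_old ≈ 0.000787

Before rotation:
Unpolarized light through the first polarizer → I₁ = ½ I₀, now polarized at 25°.
I₂ = I₁ cos²(56° − 25°) = 0.5 I₀ · cos²(31°) = 0.3674 I₀.
I₃ = I₂ cos²(101° − 56°) = 0.3674 I₀ · cos²(45°) = 0.1837 I₀.
After rotation:
Unpolarized light through the first polarizer → I₁ = ½ I₀, now polarized at 25°.
I₂ = I₁ cos²(114° − 25°) = 0.5 I₀ · cos²(89°) = 0.0001523 I₀.
I₃ = I₂ cos²(101° − 114°) = 0.0001523 I₀ · cos²(13°) = 0.0001446 I₀.
Ratio = 0.0001446 / 0.1837 = 0.0007871.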